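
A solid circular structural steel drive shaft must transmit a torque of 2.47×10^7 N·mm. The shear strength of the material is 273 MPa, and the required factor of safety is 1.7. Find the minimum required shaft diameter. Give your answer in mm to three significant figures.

Allowable shear stress τ_allow = 273/1.7 = 160.6 MPa.
For a solid shaft τ = 16T/(πd³), so d³ = 16T/(π τ_allow) = 16×2.4700×10^7/(π×160.6) = 783300 mm³.
d = (783300)^(1/3) = 92.18 mm.

d = 92.2 mm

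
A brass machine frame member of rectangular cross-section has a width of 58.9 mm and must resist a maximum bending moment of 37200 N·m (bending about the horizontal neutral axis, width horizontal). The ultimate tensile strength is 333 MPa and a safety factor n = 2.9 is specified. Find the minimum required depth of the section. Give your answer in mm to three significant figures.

h = 182 mm

σ_allow = 333/2.9 = 114.8 MPa.
For a rectangular section σ = 6M/(bh²), so h² = 6M/(b σ_allow) = 6×3.7200×10^7/(58.9×114.8) = 33000 mm².
h = 181.7 mm.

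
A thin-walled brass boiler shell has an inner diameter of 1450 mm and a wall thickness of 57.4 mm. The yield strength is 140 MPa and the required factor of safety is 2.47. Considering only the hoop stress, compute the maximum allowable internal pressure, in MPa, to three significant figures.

σ_allow = 140/2.47 = 56.68 MPa.
σ_h = pD/(2t) → p_allow = 2σ_allow t/D = 2×56.68×57.4/1450 = 4.488 MPa.

p_allow = 4.49 MPa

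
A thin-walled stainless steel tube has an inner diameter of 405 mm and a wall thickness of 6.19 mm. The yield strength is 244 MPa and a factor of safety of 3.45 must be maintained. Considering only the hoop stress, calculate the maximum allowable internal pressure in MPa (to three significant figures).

σ_allow = 244/3.45 = 70.72 MPa.
σ_h = pD/(2t) → p_allow = 2σ_allow t/D = 2×70.72×6.19/405 = 2.162 MPa.

p_allow = 2.16 MPa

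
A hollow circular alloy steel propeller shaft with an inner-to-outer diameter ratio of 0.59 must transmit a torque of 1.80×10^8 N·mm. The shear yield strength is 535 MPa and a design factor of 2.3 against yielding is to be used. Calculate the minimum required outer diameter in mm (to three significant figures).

τ_allow = 535/2.3 = 232.6 MPa.
For a hollow shaft τ = 16T/[πd_o³(1−k⁴)] with k = 0.59, so 1−k⁴ = 0.8788.
d_o³ = 16T/[π τ_allow (1−k⁴)] = 16×1.8000×10^8/(π×232.6×0.8788) = 4.484×10^6 mm³.
d_o = 164.9 mm.

d_o = 165 mm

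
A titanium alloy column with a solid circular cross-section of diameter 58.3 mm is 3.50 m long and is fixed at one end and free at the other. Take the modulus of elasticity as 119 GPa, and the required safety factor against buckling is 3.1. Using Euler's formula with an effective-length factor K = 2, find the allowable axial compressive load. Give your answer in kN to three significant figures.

I = πd⁴/64 = π×58.3⁴/64 = 567100 mm⁴.
Effective length L_e = KL = 2×3.50 m = 7000 mm.
Euler critical load P_cr = π²EI/L_e² = π²×119000×567100/7000² = 13590 N.
P_allow = P_cr/n = 13590/3.1 = 4385 N.

P_allow = 4.38 kN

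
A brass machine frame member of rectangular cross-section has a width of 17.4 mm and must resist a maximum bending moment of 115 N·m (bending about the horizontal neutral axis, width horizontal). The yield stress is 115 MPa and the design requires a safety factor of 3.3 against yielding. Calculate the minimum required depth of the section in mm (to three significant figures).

h = 33.7 mm

σ_allow = 115/3.3 = 34.85 MPa.
For a rectangular section σ = 6M/(bh²), so h² = 6M/(b σ_allow) = 6×115000/(17.4×34.85) = 1138 mm².
h = 33.73 mm.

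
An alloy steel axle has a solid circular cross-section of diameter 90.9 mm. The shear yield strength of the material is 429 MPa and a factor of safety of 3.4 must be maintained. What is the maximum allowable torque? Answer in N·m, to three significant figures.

τ_allow = 429/3.4 = 126.2 MPa.
For a solid shaft T_allow = τ_allow·πd³/16; πd³/16 = π×90.9³/16 = 147500 mm³.
T_allow = 126.2×147500 = 1.861×10^7 N·mm = 18610 N·m.

T_allow = 18600 N·m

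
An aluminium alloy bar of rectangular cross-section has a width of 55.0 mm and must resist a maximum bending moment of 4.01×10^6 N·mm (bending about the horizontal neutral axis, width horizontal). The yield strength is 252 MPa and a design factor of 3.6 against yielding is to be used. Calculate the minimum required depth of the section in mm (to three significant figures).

σ_allow = 252/3.6 = 70.00 MPa.
For a rectangular section σ = 6M/(bh²), so h² = 6M/(b σ_allow) = 6×4010000/(55.0×70.00) = 6249 mm².
h = 79.05 mm.

h = 79.1 mm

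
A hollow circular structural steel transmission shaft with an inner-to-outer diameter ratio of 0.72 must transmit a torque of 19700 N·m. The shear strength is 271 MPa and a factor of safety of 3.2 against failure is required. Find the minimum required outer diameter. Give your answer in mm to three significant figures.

τ_allow = 271/3.2 = 84.69 MPa.
For a hollow shaft τ = 16T/[πd_o³(1−k⁴)] with k = 0.72, so 1−k⁴ = 0.7313.
d_o³ = 16T/[π τ_allow (1−k⁴)] = 16×1.9700×10^7/(π×84.69×0.7313) = 1.620×10^6 mm³.
d_o = 117.4 mm.

d_o = 117 mm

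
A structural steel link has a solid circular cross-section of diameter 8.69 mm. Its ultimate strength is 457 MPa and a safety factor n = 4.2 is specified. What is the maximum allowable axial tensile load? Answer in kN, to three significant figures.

σ_allow = 457/4.2 = 108.8 MPa.
A = πd²/4 = π×8.69²/4 = 59.31 mm².
F_allow = σ_allow × A = 108.8×59.31 = 6454 N.

F_allow = 6.45 kN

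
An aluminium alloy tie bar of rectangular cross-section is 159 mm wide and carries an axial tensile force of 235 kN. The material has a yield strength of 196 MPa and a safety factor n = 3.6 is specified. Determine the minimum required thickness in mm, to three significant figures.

σ_allow = 196/3.6 = 54.44 MPa.
Required area A = F/σ_allow = 235000/54.44 = 4316 mm².
t = A/w = 4316/159 = 27.15 mm.

t = 27.1 mm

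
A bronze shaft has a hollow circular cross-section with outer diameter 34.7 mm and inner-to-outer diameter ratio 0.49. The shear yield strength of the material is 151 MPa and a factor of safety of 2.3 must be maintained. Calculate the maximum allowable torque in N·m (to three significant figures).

τ_allow = 151/2.3 = 65.65 MPa.
For a hollow shaft T_allow = τ_allow·πd_o³(1−k⁴)/16 with 1−k⁴ = 0.9424, so πd_o³(1−k⁴)/16 = 7731 mm³.
T_allow = 65.65×7731 = 507600 N·mm = 507.6 N·m.

T_allow = 508 N·m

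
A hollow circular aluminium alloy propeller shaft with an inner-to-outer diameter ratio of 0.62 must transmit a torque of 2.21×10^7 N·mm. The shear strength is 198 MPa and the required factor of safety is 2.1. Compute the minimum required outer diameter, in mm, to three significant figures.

d_o = 112 mm

τ_allow = 198/2.1 = 94.29 MPa.
For a hollow shaft τ = 16T/[πd_o³(1−k⁴)] with k = 0.62, so 1−k⁴ = 0.8522.
d_o³ = 16T/[π τ_allow (1−k⁴)] = 16×2.2100×10^7/(π×94.29×0.8522) = 1.401×10^6 mm³.
d_o = 111.9 mm.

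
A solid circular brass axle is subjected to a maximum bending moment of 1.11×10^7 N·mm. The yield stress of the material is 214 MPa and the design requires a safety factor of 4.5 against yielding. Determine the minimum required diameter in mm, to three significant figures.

σ_allow = 214/4.5 = 47.56 MPa.
For a solid circular section σ = 32M/(πd³), so d³ = 32M/(π σ_allow) = 32×1.1100×10^7/(π×47.56) = 2.378×10^6 mm³.
d = 133.5 mm.

d = 133 mm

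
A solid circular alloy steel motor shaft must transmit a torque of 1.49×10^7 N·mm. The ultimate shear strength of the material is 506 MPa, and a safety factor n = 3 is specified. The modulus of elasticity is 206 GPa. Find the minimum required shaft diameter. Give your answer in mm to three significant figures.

d = 76.6 mm

Allowable shear stress τ_allow = 506/3 = 168.7 MPa.
For a solid shaft τ = 16T/(πd³), so d³ = 16T/(π τ_allow) = 16×1.4900×10^7/(π×168.7) = 449900 mm³.
d = (449900)^(1/3) = 76.63 mm.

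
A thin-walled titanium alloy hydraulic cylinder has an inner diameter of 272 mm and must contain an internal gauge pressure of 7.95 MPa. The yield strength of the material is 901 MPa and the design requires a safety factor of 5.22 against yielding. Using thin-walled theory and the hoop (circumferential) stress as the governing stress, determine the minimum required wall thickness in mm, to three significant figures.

σ_allow = 901/5.22 = 172.6 MPa.
Hoop stress σ_h = pD/(2t), so t = pD/(2σ_allow) = 7.95×272/(2×172.6) = 6.264 mm.

t = 6.26 mm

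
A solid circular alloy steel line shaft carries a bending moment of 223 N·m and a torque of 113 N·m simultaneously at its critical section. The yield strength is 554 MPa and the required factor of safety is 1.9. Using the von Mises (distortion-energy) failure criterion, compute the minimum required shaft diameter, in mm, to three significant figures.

d = 20.4 mm

σ_allow = σ_y/n = 554/1.9 = 291.6 MPa.
For a solid shaft σ_b = 32M/(πd³) and τ = 16T/(πd³), so the von Mises stress is σ' = (16/πd³)·√(4M²+3T²).
√(4M²+3T²) = √(4×(223000)² + 3×(113000)²) = 487100 N·mm.
d³ = 16×487100/(π×291.6) = 8507 mm³.
d = 20.41 mm.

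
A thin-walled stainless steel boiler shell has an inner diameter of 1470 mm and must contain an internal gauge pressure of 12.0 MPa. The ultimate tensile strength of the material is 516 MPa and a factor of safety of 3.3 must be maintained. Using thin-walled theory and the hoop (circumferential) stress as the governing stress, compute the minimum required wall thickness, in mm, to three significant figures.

σ_allow = 516/3.3 = 156.4 MPa.
Hoop stress σ_h = pD/(2t), so t = pD/(2σ_allow) = 12.0×1470/(2×156.4) = 56.41 mm.

t = 56.4 mm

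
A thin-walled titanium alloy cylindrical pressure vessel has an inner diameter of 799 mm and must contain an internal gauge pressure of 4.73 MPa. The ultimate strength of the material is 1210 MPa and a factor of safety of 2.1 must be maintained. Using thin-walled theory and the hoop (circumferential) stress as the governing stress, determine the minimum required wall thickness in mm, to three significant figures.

t = 3.28 mm

σ_allow = 1210/2.1 = 576.2 MPa.
Hoop stress σ_h = pD/(2t), so t = pD/(2σ_allow) = 4.73×799/(2×576.2) = 3.280 mm.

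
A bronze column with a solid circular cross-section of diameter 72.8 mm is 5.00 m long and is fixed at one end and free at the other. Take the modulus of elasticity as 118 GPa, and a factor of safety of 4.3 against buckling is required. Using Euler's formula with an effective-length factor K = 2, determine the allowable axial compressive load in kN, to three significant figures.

P_allow = 3.73 kN

I = πd⁴/64 = π×72.8⁴/64 = 1.379×10^6 mm⁴.
Effective length L_e = KL = 2×5.00 m = 10000 mm.
Euler critical load P_cr = π²EI/L_e² = π²×118000×1.379×10^6/10000² = 16060 N.
P_allow = P_cr/n = 16060/4.3 = 3734 N.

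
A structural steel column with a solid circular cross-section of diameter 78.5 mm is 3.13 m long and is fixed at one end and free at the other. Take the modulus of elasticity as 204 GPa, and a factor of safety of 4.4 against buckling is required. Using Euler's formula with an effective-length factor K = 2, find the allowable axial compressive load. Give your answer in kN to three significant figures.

P_allow = 21.8 kN

I = πd⁴/64 = π×78.5⁴/64 = 1.864×10^6 mm⁴.
Effective length L_e = KL = 2×3.13 m = 6260 mm.
Euler critical load P_cr = π²EI/L_e² = π²×204000×1.864×10^6/6260² = 95770 N.
P_allow = P_cr/n = 95770/4.4 = 21770 N.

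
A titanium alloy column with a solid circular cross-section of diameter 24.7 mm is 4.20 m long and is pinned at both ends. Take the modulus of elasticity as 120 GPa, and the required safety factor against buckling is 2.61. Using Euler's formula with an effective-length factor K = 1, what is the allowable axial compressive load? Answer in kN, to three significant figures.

P_allow = 0.470 kN

I = πd⁴/64 = π×24.7⁴/64 = 18270 mm⁴.
Effective length L_e = KL = 1×4.20 m = 4200 mm.
Euler critical load P_cr = π²EI/L_e² = π²×120000×18270/4200² = 1227 N.
P_allow = P_cr/n = 1227/2.61 = 470.0 N.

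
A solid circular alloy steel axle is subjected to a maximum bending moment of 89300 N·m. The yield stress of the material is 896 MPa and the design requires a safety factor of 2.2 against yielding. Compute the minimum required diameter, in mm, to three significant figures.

d = 131 mm

σ_allow = 896/2.2 = 407.3 MPa.
For a solid circular section σ = 32M/(πd³), so d³ = 32M/(π σ_allow) = 32×8.9300×10^7/(π×407.3) = 2.233×10^6 mm³.
d = 130.7 mm.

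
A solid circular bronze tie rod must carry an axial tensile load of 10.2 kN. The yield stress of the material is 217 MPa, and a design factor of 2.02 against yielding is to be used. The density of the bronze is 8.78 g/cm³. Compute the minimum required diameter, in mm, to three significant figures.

Allowable stress σ_allow = 217/2.02 = 107.4 MPa.
Required area A = F/σ_allow = 10200/107.4 = 94.95 mm².
A = πd²/4 → d = √(4A/π) = 11.00 mm.

d = 11.0 mm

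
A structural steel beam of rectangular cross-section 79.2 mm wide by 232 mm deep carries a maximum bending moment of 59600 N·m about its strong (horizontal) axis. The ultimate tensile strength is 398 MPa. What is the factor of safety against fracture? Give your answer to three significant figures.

Section modulus S = bh²/6 = 79.2×232²/6 = 710500 mm³.
σ = M/S = 5.9600×10^7/710500 = 83.89 MPa.
n = 398/83.89 = 4.744.

n = 4.74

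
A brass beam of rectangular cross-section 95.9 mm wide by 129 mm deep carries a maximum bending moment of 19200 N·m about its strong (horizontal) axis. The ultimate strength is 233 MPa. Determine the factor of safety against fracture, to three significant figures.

Section modulus S = bh²/6 = 95.9×129²/6 = 266000 mm³.
σ = M/S = 1.9200×10^7/266000 = 72.19 MPa.
n = 233/72.19 = 3.228.

n = 3.23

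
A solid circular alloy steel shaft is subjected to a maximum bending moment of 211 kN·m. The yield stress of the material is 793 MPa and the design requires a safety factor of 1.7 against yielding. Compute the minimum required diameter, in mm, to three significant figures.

d = 166 mm

σ_allow = 793/1.7 = 466.5 MPa.
For a solid circular section σ = 32M/(πd³), so d³ = 32M/(π σ_allow) = 32×2.1100×10^8/(π×466.5) = 4.607×10^6 mm³.
d = 166.4 mm.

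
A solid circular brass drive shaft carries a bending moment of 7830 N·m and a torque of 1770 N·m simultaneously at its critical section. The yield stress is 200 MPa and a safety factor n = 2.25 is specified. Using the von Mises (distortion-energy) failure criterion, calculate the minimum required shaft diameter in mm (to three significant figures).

σ_allow = σ_y/n = 200/2.25 = 88.89 MPa.
For a solid shaft σ_b = 32M/(πd³) and τ = 16T/(πd³), so the von Mises stress is σ' = (16/πd³)·√(4M²+3T²).
√(4M²+3T²) = √(4×(7.830×10^6)² + 3×(1.770×10^6)²) = 1.596×10^7 N·mm.
d³ = 16×1.596×10^7/(π×88.89) = 914300 mm³.
d = 97.06 mm.

d = 97.1 mm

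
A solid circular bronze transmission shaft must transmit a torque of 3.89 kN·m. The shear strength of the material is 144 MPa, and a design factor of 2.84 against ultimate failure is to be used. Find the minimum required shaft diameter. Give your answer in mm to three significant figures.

d = 73.1 mm

Allowable shear stress τ_allow = 144/2.84 = 50.70 MPa.
For a solid shaft τ = 16T/(πd³), so d³ = 16T/(π τ_allow) = 16×3890000/(π×50.70) = 390700 mm³.
d = (390700)^(1/3) = 73.11 mm.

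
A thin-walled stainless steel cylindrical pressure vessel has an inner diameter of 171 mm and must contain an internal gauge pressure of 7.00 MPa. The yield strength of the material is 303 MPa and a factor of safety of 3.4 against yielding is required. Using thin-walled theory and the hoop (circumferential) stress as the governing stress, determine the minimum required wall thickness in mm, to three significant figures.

t = 6.72 mm

σ_allow = 303/3.4 = 89.12 MPa.
Hoop stress σ_h = pD/(2t), so t = pD/(2σ_allow) = 7.00×171/(2×89.12) = 6.716 mm.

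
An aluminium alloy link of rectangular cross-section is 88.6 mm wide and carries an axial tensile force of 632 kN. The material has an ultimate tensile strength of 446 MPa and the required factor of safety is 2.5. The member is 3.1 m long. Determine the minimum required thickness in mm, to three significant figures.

t = 40.0 mm

σ_allow = 446/2.5 = 178.4 MPa.
Required area A = F/σ_allow = 632000/178.4 = 3543 mm².
t = A/w = 3543/88.6 = 39.98 mm.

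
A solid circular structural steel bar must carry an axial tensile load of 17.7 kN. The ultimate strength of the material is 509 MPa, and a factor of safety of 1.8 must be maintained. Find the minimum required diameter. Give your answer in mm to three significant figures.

d = 8.93 mm

Allowable stress σ_allow = 509/1.8 = 282.8 MPa.
Required area A = F/σ_allow = 17700/282.8 = 62.59 mm².
A = πd²/4 → d = √(4A/π) = 8.927 mm.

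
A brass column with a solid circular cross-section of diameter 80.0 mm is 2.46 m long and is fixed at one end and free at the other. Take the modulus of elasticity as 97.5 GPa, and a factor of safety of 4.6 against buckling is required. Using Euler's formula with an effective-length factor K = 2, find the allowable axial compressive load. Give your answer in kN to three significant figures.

I = πd⁴/64 = π×80.0⁴/64 = 2.011×10^6 mm⁴.
Effective length L_e = KL = 2×2.46 m = 4920 mm.
Euler critical load P_cr = π²EI/L_e² = π²×97500×2.011×10^6/4920² = 79930 N.
P_allow = P_cr/n = 79930/4.6 = 17380 N.

P_allow = 17.4 kN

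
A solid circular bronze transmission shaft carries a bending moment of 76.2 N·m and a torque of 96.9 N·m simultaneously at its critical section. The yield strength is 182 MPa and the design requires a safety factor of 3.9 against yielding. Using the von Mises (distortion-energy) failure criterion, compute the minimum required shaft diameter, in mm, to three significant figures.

σ_allow = σ_y/n = 182/3.9 = 46.67 MPa.
For a solid shaft σ_b = 32M/(πd³) and τ = 16T/(πd³), so the von Mises stress is σ' = (16/πd³)·√(4M²+3T²).
√(4M²+3T²) = √(4×(76200)² + 3×(96900)²) = 226700 N·mm.
d³ = 16×226700/(π×46.67) = 24740 mm³.
d = 29.14 mm.

d = 29.1 mm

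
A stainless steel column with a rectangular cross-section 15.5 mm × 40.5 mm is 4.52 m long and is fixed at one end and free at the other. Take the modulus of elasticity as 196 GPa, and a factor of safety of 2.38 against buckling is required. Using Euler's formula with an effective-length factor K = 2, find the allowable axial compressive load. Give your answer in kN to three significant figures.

Buckling occurs about the weak axis: I_min = h·b³/12 = 40.5×15.5³/12 = 12570 mm⁴ (b = 15.5 mm is the smaller dimension).
Effective length L_e = KL = 2×4.52 m = 9040 mm.
Euler critical load P_cr = π²EI/L_e² = π²×196000×12570/9040² = 297.5 N.
P_allow = P_cr/n = 297.5/2.38 = 125.0 N.

P_allow = 0.125 kN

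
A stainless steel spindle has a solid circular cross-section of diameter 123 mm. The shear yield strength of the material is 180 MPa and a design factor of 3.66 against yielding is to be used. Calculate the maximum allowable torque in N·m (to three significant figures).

τ_allow = 180/3.66 = 49.18 MPa.
For a solid shaft T_allow = τ_allow·πd³/16; πd³/16 = π×123³/16 = 365400 mm³.
T_allow = 49.18×365400 = 1.797×10^7 N·mm = 17970 N·m.

T_allow = 18000 N·m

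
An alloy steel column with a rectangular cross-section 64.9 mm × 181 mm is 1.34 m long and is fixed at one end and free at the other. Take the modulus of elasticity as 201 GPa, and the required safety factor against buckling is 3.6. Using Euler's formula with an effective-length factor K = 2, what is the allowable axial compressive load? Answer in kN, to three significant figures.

P_allow = 316 kN

Buckling occurs about the weak axis: I_min = h·b³/12 = 181×64.9³/12 = 4.123×10^6 mm⁴ (b = 64.9 mm is the smaller dimension).
Effective length L_e = KL = 2×1.34 m = 2680 mm.
Euler critical load P_cr = π²EI/L_e² = π²×201000×4.123×10^6/2680² = 1.139×10^6 N.
P_allow = P_cr/n = 1.139×10^6/3.6 = 316300 N.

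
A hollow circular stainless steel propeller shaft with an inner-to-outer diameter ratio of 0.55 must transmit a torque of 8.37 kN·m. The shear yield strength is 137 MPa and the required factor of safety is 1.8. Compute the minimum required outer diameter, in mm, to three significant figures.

d_o = 85.1 mm

τ_allow = 137/1.8 = 76.11 MPa.
For a hollow shaft τ = 16T/[πd_o³(1−k⁴)] with k = 0.55, so 1−k⁴ = 0.9085.
d_o³ = 16T/[π τ_allow (1−k⁴)] = 16×8370000/(π×76.11×0.9085) = 616500 mm³.
d_o = 85.11 mm.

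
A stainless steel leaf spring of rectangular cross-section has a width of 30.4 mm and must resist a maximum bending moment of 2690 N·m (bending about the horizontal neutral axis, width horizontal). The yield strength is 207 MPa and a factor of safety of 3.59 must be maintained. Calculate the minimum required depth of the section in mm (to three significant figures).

σ_allow = 207/3.59 = 57.66 MPa.
For a rectangular section σ = 6M/(bh²), so h² = 6M/(b σ_allow) = 6×2690000/(30.4×57.66) = 9208 mm².
h = 95.96 mm.

h = 96.0 mm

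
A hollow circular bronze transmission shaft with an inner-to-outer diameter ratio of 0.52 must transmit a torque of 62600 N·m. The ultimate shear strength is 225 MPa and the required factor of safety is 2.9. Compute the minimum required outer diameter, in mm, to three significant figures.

d_o = 164 mm

τ_allow = 225/2.9 = 77.59 MPa.
For a hollow shaft τ = 16T/[πd_o³(1−k⁴)] with k = 0.52, so 1−k⁴ = 0.9269.
d_o³ = 16T/[π τ_allow (1−k⁴)] = 16×6.2600×10^7/(π×77.59×0.9269) = 4.433×10^6 mm³.
d_o = 164.3 mm.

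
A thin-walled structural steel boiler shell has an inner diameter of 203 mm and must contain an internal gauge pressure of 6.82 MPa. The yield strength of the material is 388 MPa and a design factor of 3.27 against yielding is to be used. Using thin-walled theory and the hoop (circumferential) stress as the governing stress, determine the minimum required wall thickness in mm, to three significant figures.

t = 5.83 mm

σ_allow = 388/3.27 = 118.7 MPa.
Hoop stress σ_h = pD/(2t), so t = pD/(2σ_allow) = 6.82×203/(2×118.7) = 5.834 mm.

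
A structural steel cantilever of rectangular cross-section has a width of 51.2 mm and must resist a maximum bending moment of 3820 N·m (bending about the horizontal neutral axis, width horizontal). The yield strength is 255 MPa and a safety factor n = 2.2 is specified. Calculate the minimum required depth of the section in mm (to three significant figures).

h = 62.1 mm

σ_allow = 255/2.2 = 115.9 MPa.
For a rectangular section σ = 6M/(bh²), so h² = 6M/(b σ_allow) = 6×3820000/(51.2×115.9) = 3862 mm².
h = 62.15 mm.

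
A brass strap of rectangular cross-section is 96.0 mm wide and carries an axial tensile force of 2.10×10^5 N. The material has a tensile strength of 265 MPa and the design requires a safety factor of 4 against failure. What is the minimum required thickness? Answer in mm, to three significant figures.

σ_allow = 265/4 = 66.25 MPa.
Required area A = F/σ_allow = 210000/66.25 = 3170 mm².
t = A/w = 3170/96.0 = 33.02 mm.

t = 33.0 mm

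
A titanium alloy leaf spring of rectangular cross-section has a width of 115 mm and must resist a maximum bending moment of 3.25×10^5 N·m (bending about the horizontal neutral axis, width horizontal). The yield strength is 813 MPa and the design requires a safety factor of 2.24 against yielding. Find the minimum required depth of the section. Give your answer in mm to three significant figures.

σ_allow = 813/2.24 = 362.9 MPa.
For a rectangular section σ = 6M/(bh²), so h² = 6M/(b σ_allow) = 6×3.2500×10^8/(115×362.9) = 46720 mm².
h = 216.1 mm.

h = 216 mm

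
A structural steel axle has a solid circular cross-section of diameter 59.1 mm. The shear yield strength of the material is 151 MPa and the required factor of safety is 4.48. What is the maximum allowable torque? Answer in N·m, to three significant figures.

τ_allow = 151/4.48 = 33.71 MPa.
For a solid shaft T_allow = τ_allow·πd³/16; πd³/16 = π×59.1³/16 = 40530 mm³.
T_allow = 33.71×40530 = 1.366×10^6 N·mm = 1366 N·m.

T_allow = 1370 N·m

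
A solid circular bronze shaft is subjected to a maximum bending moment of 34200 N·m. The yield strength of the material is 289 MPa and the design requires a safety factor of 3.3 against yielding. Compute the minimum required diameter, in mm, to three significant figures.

σ_allow = 289/3.3 = 87.58 MPa.
For a solid circular section σ = 32M/(πd³), so d³ = 32M/(π σ_allow) = 32×3.4200×10^7/(π×87.58) = 3.978×10^6 mm³.
d = 158.4 mm.

d = 158 mm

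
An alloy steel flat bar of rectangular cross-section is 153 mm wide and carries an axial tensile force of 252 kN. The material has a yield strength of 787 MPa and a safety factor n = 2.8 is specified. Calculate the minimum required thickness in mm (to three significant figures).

σ_allow = 787/2.8 = 281.1 MPa.
Required area A = F/σ_allow = 252000/281.1 = 896.6 mm².
t = A/w = 896.6/153 = 5.860 mm.

t = 5.86 mm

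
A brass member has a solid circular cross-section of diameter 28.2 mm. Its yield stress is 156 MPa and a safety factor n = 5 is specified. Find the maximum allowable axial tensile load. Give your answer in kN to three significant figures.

F_allow = 19.5 kN

σ_allow = 156/5 = 31.20 MPa.
A = πd²/4 = π×28.2²/4 = 624.6 mm².
F_allow = σ_allow × A = 31.20×624.6 = 19490 N.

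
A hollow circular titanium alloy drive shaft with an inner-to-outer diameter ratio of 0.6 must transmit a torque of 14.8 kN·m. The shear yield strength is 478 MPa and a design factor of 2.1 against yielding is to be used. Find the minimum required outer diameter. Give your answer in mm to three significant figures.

d_o = 72.5 mm

τ_allow = 478/2.1 = 227.6 MPa.
For a hollow shaft τ = 16T/[πd_o³(1−k⁴)] with k = 0.6, so 1−k⁴ = 0.8704.
d_o³ = 16T/[π τ_allow (1−k⁴)] = 16×1.4800×10^7/(π×227.6×0.8704) = 380500 mm³.
d_o = 72.46 mm.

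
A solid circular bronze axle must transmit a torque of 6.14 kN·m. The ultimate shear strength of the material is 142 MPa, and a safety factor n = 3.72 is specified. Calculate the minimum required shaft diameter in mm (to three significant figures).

d = 93.6 mm

Allowable shear stress τ_allow = 142/3.72 = 38.17 MPa.
For a solid shaft τ = 16T/(πd³), so d³ = 16T/(π τ_allow) = 16×6140000/(π×38.17) = 819200 mm³.
d = (819200)^(1/3) = 93.57 mm.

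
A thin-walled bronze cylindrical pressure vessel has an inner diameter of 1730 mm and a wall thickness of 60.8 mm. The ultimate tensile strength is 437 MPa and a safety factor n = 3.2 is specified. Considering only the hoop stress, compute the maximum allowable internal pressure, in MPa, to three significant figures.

p_allow = 9.60 MPa

σ_allow = 437/3.2 = 136.6 MPa.
σ_h = pD/(2t) → p_allow = 2σ_allow t/D = 2×136.6×60.8/1730 = 9.599 MPa.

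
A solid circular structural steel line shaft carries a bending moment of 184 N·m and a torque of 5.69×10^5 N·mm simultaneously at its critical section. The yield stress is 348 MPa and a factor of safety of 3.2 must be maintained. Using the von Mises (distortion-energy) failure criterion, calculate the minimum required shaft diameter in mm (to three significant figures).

σ_allow = σ_y/n = 348/3.2 = 108.8 MPa.
For a solid shaft σ_b = 32M/(πd³) and τ = 16T/(πd³), so the von Mises stress is σ' = (16/πd³)·√(4M²+3T²).
√(4M²+3T²) = √(4×(184000)² + 3×(569000)²) = 1.052×10^6 N·mm.
d³ = 16×1.052×10^6/(π×108.8) = 49270 mm³.
d = 36.66 mm.

d = 36.7 mm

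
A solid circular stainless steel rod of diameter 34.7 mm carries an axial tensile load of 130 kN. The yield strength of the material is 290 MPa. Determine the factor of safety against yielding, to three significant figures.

n = 2.11

A = πd²/4 = 945.7 mm².
σ = F/A = 130000/945.7 = 137.5 MPa.
n = 290/137.5 = 2.110.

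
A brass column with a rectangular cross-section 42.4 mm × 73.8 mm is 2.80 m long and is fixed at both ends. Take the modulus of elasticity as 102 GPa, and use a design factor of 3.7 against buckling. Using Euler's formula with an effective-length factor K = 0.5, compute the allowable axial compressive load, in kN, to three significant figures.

P_allow = 65.1 kN

Buckling occurs about the weak axis: I_min = h·b³/12 = 73.8×42.4³/12 = 468800 mm⁴ (b = 42.4 mm is the smaller dimension).
Effective length L_e = KL = 0.5×2.80 m = 1400 mm.
Euler critical load P_cr = π²EI/L_e² = π²×102000×468800/1400² = 240800 N.
P_allow = P_cr/n = 240800/3.7 = 65080 N.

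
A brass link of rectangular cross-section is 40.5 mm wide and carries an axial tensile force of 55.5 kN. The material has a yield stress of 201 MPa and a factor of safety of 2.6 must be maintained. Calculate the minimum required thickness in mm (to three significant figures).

σ_allow = 201/2.6 = 77.31 MPa.
Required area A = F/σ_allow = 55500/77.31 = 717.9 mm².
t = A/w = 717.9/40.5 = 17.73 mm.

t = 17.7 mm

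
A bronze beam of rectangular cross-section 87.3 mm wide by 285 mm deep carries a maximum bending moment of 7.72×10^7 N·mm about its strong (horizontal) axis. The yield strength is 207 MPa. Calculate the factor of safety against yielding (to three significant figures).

Section modulus S = bh²/6 = 87.3×285²/6 = 1.182×10^6 mm³.
σ = M/S = 7.7200×10^7/1.182×10^6 = 65.32 MPa.
n = 207/65.32 = 3.169.

n = 3.17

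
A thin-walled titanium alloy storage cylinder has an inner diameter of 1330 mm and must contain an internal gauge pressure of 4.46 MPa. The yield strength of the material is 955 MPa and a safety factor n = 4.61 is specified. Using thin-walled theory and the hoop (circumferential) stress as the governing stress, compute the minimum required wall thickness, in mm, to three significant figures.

t = 14.3 mm

σ_allow = 955/4.61 = 207.2 MPa.
Hoop stress σ_h = pD/(2t), so t = pD/(2σ_allow) = 4.46×1330/(2×207.2) = 14.32 mm.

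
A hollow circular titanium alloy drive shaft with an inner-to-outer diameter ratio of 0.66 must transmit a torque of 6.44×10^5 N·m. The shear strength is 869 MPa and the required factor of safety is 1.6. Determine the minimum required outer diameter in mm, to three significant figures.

τ_allow = 869/1.6 = 543.1 MPa.
For a hollow shaft τ = 16T/[πd_o³(1−k⁴)] with k = 0.66, so 1−k⁴ = 0.8103.
d_o³ = 16T/[π τ_allow (1−k⁴)] = 16×6.4400×10^8/(π×543.1×0.8103) = 7.453×10^6 mm³.
d_o = 195.3 mm.

d_o = 195 mm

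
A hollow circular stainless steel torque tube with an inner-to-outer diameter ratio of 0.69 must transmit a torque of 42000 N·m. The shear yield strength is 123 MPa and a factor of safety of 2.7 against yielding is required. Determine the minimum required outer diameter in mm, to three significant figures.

τ_allow = 123/2.7 = 45.56 MPa.
For a hollow shaft τ = 16T/[πd_o³(1−k⁴)] with k = 0.69, so 1−k⁴ = 0.7733.
d_o³ = 16T/[π τ_allow (1−k⁴)] = 16×4.2000×10^7/(π×45.56×0.7733) = 6.072×10^6 mm³.
d_o = 182.4 mm.

d_o = 182 mm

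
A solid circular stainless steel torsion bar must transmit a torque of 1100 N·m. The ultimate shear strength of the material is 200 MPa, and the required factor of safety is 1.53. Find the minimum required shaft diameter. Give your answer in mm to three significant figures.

Allowable shear stress τ_allow = 200/1.53 = 130.7 MPa.
For a solid shaft τ = 16T/(πd³), so d³ = 16T/(π τ_allow) = 16×1100000/(π×130.7) = 42860 mm³.
d = (42860)^(1/3) = 35.00 mm.

d = 35.0 mm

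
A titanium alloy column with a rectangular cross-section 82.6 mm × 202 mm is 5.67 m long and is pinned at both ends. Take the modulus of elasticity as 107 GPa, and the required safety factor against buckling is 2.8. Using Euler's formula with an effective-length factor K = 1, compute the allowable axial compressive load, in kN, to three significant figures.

Buckling occurs about the weak axis: I_min = h·b³/12 = 202×82.6³/12 = 9.487×10^6 mm⁴ (b = 82.6 mm is the smaller dimension).
Effective length L_e = KL = 1×5.67 m = 5670 mm.
Euler critical load P_cr = π²EI/L_e² = π²×107000×9.487×10^6/5670² = 311600 N.
P_allow = P_cr/n = 311600/2.8 = 111300 N.

P_allow = 111 kN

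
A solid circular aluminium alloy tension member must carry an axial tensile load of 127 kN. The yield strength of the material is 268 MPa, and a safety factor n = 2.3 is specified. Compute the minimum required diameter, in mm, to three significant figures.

d = 37.3 mm

Allowable stress σ_allow = 268/2.3 = 116.5 MPa.
Required area A = F/σ_allow = 127000/116.5 = 1090 mm².
A = πd²/4 → d = √(4A/π) = 37.25 mm.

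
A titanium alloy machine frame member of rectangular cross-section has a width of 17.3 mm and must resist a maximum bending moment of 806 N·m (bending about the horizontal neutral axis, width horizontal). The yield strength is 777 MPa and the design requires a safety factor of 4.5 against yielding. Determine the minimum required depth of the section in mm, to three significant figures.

σ_allow = 777/4.5 = 172.7 MPa.
For a rectangular section σ = 6M/(bh²), so h² = 6M/(b σ_allow) = 6×806000/(17.3×172.7) = 1619 mm².
h = 40.24 mm.

h = 40.2 mm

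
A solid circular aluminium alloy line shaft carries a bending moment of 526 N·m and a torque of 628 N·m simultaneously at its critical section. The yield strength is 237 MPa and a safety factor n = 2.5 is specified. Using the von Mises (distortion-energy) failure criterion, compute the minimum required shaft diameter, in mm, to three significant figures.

σ_allow = σ_y/n = 237/2.5 = 94.80 MPa.
For a solid shaft σ_b = 32M/(πd³) and τ = 16T/(πd³), so the von Mises stress is σ' = (16/πd³)·√(4M²+3T²).
√(4M²+3T²) = √(4×(526000)² + 3×(628000)²) = 1.513×10^6 N·mm.
d³ = 16×1.513×10^6/(π×94.80) = 81300 mm³.
d = 43.32 mm.

d = 43.3 mm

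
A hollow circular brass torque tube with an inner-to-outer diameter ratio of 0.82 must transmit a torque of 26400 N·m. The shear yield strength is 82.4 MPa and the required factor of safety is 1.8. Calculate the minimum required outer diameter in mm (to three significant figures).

d_o = 175 mm

τ_allow = 82.4/1.8 = 45.78 MPa.
For a hollow shaft τ = 16T/[πd_o³(1−k⁴)] with k = 0.82, so 1−k⁴ = 0.5479.
d_o³ = 16T/[π τ_allow (1−k⁴)] = 16×2.6400×10^7/(π×45.78×0.5479) = 5.361×10^6 mm³.
d_o = 175.0 mm.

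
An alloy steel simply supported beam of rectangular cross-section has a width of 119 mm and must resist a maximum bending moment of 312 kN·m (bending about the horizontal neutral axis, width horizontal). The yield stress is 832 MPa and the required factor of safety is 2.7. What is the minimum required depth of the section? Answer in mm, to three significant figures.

h = 226 mm

σ_allow = 832/2.7 = 308.1 MPa.
For a rectangular section σ = 6M/(bh²), so h² = 6M/(b σ_allow) = 6×3.1200×10^8/(119×308.1) = 51050 mm².
h = 225.9 mm.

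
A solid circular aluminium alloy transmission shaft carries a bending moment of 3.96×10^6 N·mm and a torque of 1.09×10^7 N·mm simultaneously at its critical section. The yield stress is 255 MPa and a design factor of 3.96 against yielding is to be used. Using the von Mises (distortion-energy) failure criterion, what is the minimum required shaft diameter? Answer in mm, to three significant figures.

σ_allow = σ_y/n = 255/3.96 = 64.39 MPa.
For a solid shaft σ_b = 32M/(πd³) and τ = 16T/(πd³), so the von Mises stress is σ' = (16/πd³)·√(4M²+3T²).
√(4M²+3T²) = √(4×(3.960×10^6)² + 3×(1.090×10^7)²) = 2.047×10^7 N·mm.
d³ = 16×2.047×10^7/(π×64.39) = 1.619×10^6 mm³.
d = 117.4 mm.

d = 117 mm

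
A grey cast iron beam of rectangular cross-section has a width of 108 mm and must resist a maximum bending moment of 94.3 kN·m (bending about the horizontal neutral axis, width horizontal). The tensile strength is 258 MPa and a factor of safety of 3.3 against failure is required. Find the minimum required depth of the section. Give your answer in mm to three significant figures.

σ_allow = 258/3.3 = 78.18 MPa.
For a rectangular section σ = 6M/(bh²), so h² = 6M/(b σ_allow) = 6×9.4300×10^7/(108×78.18) = 67010 mm².
h = 258.9 mm.

h = 259 mm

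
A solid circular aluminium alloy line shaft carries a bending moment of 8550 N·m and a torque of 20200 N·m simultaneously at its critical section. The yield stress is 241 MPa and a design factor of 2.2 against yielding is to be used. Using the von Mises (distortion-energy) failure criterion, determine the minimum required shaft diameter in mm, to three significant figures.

σ_allow = σ_y/n = 241/2.2 = 109.5 MPa.
For a solid shaft σ_b = 32M/(πd³) and τ = 16T/(πd³), so the von Mises stress is σ' = (16/πd³)·√(4M²+3T²).
√(4M²+3T²) = √(4×(8.550×10^6)² + 3×(2.020×10^7)²) = 3.894×10^7 N·mm.
d³ = 16×3.894×10^7/(π×109.5) = 1.811×10^6 mm³.
d = 121.9 mm.

d = 122 mm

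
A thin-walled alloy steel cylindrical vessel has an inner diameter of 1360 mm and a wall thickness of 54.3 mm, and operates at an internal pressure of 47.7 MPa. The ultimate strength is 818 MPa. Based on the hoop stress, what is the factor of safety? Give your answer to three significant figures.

σ_h = pD/(2t) = 47.7×1360/(2×54.3) = 597.3 MPa.
n = 818/597.3 = 1.369.

n = 1.37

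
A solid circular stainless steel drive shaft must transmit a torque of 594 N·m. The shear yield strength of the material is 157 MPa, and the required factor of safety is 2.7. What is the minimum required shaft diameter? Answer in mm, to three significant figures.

d = 37.3 mm

Allowable shear stress τ_allow = 157/2.7 = 58.15 MPa.
For a solid shaft τ = 16T/(πd³), so d³ = 16T/(π τ_allow) = 16×594000/(π×58.15) = 52030 mm³.
d = (52030)^(1/3) = 37.33 mm.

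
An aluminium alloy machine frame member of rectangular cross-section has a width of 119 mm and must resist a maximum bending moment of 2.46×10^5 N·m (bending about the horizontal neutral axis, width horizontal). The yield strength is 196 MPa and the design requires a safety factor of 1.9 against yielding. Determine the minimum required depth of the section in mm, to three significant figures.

σ_allow = 196/1.9 = 103.2 MPa.
For a rectangular section σ = 6M/(bh²), so h² = 6M/(b σ_allow) = 6×2.4600×10^8/(119×103.2) = 120200 mm².
h = 346.8 mm.

h = 347 mm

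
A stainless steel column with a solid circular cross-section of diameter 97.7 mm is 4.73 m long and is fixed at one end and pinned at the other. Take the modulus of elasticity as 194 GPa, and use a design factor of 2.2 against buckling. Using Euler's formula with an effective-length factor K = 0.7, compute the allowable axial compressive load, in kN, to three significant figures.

I = πd⁴/64 = π×97.7⁴/64 = 4.472×10^6 mm⁴.
Effective length L_e = KL = 0.7×4.73 m = 3311 mm.
Euler critical load P_cr = π²EI/L_e² = π²×194000×4.472×10^6/3311² = 781100 N.
P_allow = P_cr/n = 781100/2.2 = 355100 N.

P_allow = 355 kN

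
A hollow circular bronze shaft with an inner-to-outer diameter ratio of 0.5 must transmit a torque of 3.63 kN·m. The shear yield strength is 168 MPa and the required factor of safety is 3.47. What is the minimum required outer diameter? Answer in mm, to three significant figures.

d_o = 74.1 mm

τ_allow = 168/3.47 = 48.41 MPa.
For a hollow shaft τ = 16T/[πd_o³(1−k⁴)] with k = 0.5, so 1−k⁴ = 0.9375.
d_o³ = 16T/[π τ_allow (1−k⁴)] = 16×3630000/(π×48.41×0.9375) = 407300 mm³.
d_o = 74.13 mm.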